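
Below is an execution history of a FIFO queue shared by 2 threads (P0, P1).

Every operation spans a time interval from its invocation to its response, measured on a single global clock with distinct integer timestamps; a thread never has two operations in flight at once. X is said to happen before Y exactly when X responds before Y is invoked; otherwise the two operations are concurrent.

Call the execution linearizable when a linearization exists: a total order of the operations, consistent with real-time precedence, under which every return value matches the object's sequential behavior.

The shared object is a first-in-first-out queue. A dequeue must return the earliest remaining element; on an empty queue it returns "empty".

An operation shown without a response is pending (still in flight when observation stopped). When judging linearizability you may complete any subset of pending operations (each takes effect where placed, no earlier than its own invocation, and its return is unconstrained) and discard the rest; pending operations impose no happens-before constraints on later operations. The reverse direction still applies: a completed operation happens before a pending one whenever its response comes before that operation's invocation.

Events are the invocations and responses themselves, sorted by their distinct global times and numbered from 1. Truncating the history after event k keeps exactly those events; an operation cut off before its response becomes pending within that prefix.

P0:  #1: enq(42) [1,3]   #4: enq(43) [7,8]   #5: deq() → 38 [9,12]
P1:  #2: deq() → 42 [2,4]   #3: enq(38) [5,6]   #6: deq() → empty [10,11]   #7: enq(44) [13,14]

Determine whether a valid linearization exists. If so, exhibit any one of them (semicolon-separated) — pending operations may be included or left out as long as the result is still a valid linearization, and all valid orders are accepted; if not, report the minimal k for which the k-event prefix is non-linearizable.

events 1..10 are fine; event 11 — the response of #6 at time 11 — makes the prefix non-linearizable
2 orders of the 5 completed FIFO queue ops respect real time; none is legal
including or dropping the 1 pending operation (#5) in any combination fails
take #1, #2, #3, #4, #6 (pending dropped): step 5 already fails, because #6 deq() → empty cannot occur there
take #2, #1, #3, #4, #6 (pending dropped): step 1 already fails, because #2 deq() → 42 cannot occur there

not linearizable — minimal violating prefix: 11 events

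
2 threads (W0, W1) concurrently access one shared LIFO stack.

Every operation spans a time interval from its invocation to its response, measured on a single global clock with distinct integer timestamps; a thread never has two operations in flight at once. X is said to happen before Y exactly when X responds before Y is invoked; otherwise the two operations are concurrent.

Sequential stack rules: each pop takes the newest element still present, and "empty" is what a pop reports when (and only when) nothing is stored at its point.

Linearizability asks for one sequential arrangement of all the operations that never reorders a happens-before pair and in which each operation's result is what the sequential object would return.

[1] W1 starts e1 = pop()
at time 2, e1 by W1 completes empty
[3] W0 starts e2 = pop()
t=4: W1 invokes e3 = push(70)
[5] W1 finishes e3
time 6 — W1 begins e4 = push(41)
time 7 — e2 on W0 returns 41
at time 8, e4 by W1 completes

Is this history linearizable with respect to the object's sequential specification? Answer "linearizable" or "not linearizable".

a witness: e1, e3, e4, e2
1. e1 pop() → empty, leaving stack <>
2. e3 push(70), leaving stack <70>
3. e4 push(41), leaving stack <70,41>
4. e2 pop() → 41, leaving stack <70>

linearizable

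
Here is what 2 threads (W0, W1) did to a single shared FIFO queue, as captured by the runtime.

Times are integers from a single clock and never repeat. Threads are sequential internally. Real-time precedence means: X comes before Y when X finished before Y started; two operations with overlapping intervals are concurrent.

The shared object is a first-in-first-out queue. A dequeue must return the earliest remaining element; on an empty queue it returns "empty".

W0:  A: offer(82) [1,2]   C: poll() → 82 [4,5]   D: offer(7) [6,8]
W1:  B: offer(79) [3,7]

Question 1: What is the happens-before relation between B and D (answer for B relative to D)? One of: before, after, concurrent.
concurrent

B spans [3,7], D spans [6,8]
the intervals overlap in both directions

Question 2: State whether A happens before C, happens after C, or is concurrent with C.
before

A spans [1,2], C spans [4,5]
resp(A)=2 < inv(C)=4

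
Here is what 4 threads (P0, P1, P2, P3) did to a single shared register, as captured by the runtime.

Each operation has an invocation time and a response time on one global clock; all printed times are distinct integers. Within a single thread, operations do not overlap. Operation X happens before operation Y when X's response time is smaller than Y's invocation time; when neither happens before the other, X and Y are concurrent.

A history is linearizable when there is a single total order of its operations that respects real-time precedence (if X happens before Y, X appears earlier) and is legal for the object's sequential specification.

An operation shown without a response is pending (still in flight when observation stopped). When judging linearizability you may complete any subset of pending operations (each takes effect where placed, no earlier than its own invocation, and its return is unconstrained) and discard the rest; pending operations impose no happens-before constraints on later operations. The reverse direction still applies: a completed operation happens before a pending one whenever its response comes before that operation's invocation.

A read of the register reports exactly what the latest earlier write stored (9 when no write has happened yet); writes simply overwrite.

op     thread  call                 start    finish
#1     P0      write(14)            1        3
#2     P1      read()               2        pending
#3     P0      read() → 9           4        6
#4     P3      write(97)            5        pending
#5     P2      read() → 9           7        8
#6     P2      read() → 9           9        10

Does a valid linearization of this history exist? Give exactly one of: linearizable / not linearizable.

already the first 6 events (up to #3's response at time 6) admit no linearization; the first 5 still do
the completed operations (2 total) allow one real-time order; the register replay rejects it
include/drop combinations of the 2 pending operations (#2, #4) were all tried; none helps
one such order, #1, #3 (pending dropped), breaks at step 2 where #3 read() → 9 is illegal

not linearizable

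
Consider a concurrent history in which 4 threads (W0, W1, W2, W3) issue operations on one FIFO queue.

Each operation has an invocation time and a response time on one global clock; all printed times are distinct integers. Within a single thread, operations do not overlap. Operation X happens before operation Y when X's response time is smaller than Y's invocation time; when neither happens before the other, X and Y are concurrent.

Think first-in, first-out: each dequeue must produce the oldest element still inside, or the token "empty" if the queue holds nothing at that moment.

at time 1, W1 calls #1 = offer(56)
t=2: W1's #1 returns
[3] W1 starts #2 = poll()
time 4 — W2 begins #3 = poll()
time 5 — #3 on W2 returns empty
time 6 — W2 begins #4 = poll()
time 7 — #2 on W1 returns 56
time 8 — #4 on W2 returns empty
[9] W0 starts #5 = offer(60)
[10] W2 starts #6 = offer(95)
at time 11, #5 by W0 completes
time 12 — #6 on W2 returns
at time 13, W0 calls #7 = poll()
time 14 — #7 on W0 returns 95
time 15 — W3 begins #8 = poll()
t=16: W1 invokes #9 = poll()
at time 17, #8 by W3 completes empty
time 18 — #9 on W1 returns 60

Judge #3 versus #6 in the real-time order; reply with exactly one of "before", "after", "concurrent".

before

#3 spans [4,5], #6 spans [10,12]
resp(#3)=5 < inv(#6)=10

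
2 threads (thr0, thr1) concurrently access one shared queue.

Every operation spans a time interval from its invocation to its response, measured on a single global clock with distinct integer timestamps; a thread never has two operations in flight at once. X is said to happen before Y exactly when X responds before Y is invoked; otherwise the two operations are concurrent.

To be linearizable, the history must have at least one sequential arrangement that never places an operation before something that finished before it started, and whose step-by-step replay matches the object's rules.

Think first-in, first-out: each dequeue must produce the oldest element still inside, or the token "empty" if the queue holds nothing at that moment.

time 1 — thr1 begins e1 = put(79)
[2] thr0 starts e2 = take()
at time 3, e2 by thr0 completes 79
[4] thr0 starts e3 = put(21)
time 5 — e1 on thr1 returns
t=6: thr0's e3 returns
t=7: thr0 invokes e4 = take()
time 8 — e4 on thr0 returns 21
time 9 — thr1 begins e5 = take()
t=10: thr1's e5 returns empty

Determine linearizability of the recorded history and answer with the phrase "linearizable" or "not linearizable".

witness order: e1, e2, e3, e4, e5
step 1: e1 put(79) — queue <79>
step 2: e2 take() → 79 — queue <>
step 3: e3 put(21) — queue <21>
step 4: e4 take() → 21 — queue <>
step 5: e5 take() → empty — queue <>

linearizable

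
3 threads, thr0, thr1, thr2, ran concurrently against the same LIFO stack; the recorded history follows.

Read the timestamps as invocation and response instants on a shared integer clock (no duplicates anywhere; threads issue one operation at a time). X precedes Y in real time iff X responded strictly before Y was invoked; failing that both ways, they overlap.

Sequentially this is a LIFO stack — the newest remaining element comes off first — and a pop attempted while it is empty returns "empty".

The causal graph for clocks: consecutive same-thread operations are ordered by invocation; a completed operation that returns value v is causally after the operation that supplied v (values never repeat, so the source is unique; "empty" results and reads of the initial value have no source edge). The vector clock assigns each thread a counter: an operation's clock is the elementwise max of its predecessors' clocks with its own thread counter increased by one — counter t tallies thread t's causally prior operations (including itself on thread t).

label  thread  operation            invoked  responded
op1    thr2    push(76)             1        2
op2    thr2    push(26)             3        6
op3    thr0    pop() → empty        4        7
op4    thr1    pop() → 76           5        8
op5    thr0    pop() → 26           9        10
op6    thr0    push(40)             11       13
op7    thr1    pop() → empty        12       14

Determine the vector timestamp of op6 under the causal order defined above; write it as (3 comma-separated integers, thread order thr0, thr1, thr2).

op1, invoked 1, has no incoming edges; only thr2's bump applies → (0, 0, 1)
op3, invoked 4, has no incoming edges; only thr0's bump applies → (1, 0, 0)
from VC(op1)=(0, 0, 1), op2 (invoked 3) maxes components and bumps thr2 → (0, 0, 2)
from VC(op1)=(0, 0, 1), op4 (invoked 5) maxes components and bumps thr1 → (0, 1, 1)
from VC(op4)=(0, 1, 1), op7 (invoked 12) maxes components and bumps thr1 → (0, 2, 1)
from VC(op2)=(0, 0, 2), VC(op3)=(1, 0, 0), op5 (invoked 9) maxes components and bumps thr0 → (2, 0, 2)
from VC(op5)=(2, 0, 2), op6 (invoked 11) maxes components and bumps thr0 → (3, 0, 2)
target: VC(op6) = (3, 0, 2)

(3, 0, 2)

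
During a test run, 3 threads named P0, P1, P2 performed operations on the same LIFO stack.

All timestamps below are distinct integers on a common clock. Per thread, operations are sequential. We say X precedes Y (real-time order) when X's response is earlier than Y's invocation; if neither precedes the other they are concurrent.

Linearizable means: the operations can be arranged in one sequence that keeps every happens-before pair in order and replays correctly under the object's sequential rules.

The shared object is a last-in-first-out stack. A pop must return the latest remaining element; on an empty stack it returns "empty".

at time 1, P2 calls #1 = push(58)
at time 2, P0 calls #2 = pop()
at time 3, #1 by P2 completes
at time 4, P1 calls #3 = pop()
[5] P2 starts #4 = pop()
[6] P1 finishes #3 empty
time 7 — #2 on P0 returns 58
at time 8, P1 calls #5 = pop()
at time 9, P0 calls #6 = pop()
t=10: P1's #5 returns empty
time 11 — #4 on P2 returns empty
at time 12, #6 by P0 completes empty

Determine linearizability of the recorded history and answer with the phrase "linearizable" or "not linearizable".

linearizable

one valid linearization: #1, #2, #3, #4, #5, #6
after step 1 (#1 push(58)): stack <58>
after step 2 (#2 pop() → 58): stack <>
after step 3 (#3 pop() → empty): stack <>
after step 4 (#4 pop() → empty): stack <>
after step 5 (#5 pop() → empty): stack <>
after step 6 (#6 pop() → empty): stack <>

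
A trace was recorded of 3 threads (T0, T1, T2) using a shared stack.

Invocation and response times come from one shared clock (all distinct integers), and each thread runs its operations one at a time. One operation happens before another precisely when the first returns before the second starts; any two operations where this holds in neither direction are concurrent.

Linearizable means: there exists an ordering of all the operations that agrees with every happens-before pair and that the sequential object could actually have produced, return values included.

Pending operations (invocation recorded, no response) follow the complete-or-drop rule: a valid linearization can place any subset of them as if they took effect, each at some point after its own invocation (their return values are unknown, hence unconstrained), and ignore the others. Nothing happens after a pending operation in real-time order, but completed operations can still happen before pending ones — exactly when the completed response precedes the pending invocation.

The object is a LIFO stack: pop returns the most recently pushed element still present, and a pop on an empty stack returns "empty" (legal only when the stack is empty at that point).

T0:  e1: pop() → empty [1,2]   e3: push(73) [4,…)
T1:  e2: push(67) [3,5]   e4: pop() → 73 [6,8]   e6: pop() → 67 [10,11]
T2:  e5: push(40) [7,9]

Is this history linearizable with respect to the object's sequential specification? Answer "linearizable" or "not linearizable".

not linearizable

events 1..10 are fine; event 11 — the response of e6 at time 11 — makes the prefix non-linearizable
all 2 real-time-respecting orders fail — 5 completed stack operations, no legal replay
no completion choice of the 1 pending operation (e3) rescues it — every subset was tried
for example e1, e2, e4, e5, e6 (pending dropped) fails at step 3: e4 pop() → 73 is not legal there
for example e1, e2, e5, e4, e6 (pending dropped) fails at step 4: e4 pop() → 73 is not legal there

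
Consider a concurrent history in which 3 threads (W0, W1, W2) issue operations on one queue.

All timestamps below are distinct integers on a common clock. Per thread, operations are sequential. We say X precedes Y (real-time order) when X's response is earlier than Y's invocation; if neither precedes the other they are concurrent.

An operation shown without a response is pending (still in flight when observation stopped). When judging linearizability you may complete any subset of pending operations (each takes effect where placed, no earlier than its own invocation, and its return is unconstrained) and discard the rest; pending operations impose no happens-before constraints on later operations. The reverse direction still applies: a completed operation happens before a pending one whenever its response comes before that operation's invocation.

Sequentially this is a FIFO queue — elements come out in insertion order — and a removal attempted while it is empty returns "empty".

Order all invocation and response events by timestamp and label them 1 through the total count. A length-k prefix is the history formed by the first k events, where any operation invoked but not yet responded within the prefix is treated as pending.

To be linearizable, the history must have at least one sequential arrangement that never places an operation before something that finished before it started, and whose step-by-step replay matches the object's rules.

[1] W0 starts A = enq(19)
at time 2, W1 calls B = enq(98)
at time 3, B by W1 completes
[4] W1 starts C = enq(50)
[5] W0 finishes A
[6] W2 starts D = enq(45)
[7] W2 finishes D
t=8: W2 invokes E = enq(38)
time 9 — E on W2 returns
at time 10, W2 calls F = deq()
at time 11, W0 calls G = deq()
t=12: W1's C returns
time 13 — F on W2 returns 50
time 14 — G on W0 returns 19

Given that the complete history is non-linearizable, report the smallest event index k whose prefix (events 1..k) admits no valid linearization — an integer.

14

events 1..13 are still linearizable — one witness is B, C, A, D, E, G, F:
after step 1 (B enq(98)): queue <98>
after step 2 (C enq(50)): queue <98,50>
after step 3 (A enq(19)): queue <98,50,19>
after step 4 (D enq(45)): queue <98,50,19,45>
after step 5 (E enq(38)): queue <98,50,19,45,38>
after step 6 (G deq() (pending, included)): queue <50,19,45,38>
after step 7 (F deq() → 50): queue <19,45,38>
adding event 14 (G responds at 14) leaves no legal real-time order
for example A, B, C, D, E, F, G fails at step 6: F deq() → 50 is not legal there
for example A, B, C, D, E, G, F fails at step 7: F deq() → 50 is not legal there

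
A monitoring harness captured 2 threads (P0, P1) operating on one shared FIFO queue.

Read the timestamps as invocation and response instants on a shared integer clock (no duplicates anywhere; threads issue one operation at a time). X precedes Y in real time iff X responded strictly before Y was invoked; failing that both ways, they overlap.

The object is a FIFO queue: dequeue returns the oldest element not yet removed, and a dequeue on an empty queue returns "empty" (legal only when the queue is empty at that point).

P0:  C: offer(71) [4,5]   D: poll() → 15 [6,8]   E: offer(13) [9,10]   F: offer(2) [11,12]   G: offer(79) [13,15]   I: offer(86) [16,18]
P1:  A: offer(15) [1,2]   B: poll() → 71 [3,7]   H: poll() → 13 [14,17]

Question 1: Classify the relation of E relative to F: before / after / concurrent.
before

E spans [9,10], F spans [11,12]
resp(E)=10 < inv(F)=11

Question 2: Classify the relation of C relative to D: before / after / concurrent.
before

C spans [4,5], D spans [6,8]
resp(C)=5 < inv(D)=6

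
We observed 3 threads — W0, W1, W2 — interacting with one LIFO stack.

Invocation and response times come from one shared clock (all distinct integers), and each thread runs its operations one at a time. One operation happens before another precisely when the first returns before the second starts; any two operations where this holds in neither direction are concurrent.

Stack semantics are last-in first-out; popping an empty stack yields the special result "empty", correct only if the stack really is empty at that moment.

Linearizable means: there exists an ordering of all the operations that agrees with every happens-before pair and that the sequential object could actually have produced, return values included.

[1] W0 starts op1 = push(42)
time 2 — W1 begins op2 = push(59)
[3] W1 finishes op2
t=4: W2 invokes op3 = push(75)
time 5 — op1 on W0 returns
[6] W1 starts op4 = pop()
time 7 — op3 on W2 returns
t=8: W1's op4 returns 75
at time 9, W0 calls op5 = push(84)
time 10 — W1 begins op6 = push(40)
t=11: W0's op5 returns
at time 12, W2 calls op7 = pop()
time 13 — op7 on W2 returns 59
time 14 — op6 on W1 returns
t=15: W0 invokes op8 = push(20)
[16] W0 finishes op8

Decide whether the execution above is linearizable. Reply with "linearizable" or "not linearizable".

already the first 13 events (up to op7's response at time 13) admit no linearization; the first 12 still do
every one of the 5 real-time-consistent orders over 6 completed LIFO stack ops fails the sequential spec
including or dropping the 1 pending operation (op6) in any combination fails
take op1, op2, op3, op4, op5, op7 (pending dropped): step 6 already fails, because op7 pop() → 59 cannot occur there
take op1, op2, op4, op3, op5, op7 (pending dropped): step 3 already fails, because op4 pop() → 75 cannot occur there

not linearizable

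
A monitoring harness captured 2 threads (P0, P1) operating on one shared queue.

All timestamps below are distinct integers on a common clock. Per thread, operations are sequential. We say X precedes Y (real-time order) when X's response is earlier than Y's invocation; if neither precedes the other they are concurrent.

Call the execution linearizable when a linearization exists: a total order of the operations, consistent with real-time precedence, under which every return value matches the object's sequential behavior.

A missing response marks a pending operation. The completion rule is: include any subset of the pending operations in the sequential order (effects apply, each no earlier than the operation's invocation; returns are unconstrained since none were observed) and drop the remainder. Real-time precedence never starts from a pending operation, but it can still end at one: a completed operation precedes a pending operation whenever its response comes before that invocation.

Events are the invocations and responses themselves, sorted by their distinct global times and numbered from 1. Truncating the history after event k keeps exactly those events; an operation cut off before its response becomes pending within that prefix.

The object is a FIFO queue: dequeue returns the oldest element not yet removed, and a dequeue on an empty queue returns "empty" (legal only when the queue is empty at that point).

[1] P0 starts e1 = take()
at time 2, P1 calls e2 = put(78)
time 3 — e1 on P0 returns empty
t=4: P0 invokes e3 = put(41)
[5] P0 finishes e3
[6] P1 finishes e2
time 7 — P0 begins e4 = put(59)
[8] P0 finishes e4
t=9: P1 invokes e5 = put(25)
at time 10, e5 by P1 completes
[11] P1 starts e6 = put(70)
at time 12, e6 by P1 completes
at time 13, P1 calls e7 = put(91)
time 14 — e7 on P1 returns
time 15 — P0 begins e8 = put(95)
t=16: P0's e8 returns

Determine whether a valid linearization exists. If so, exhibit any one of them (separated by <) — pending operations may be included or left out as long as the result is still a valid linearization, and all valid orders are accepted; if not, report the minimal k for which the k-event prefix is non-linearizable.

step 1: e1 take() → empty — queue <>
step 2: e2 put(78) — queue <78>
step 3: e3 put(41) — queue <78,41>
step 4: e4 put(59) — queue <78,41,59>
step 5: e5 put(25) — queue <78,41,59,25>
step 6: e6 put(70) — queue <78,41,59,25,70>
step 7: e7 put(91) — queue <78,41,59,25,70,91>
step 8: e8 put(95) — queue <78,41,59,25,70,91,95>

linearizable — witness: e1 < e2 < e3 < e4 < e5 < e6 < e7 < e8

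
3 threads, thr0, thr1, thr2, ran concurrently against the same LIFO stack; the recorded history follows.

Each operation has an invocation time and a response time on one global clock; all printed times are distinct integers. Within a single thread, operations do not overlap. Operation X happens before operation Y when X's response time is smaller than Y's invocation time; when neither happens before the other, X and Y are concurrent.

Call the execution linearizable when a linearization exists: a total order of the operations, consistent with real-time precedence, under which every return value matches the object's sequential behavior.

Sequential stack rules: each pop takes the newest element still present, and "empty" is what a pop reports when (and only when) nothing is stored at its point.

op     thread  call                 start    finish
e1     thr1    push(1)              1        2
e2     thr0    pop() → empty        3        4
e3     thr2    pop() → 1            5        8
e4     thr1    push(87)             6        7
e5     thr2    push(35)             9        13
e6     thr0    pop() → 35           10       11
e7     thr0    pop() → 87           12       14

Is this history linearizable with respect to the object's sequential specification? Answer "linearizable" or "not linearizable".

events 1..3 are fine; event 4 — the response of e2 at time 4 — makes the prefix non-linearizable
one real-time candidate order over the 2 completed operations — the LIFO stack replay rejects it
one such order, e1, e2, breaks at step 2 where e2 pop() → empty is illegal

not linearizable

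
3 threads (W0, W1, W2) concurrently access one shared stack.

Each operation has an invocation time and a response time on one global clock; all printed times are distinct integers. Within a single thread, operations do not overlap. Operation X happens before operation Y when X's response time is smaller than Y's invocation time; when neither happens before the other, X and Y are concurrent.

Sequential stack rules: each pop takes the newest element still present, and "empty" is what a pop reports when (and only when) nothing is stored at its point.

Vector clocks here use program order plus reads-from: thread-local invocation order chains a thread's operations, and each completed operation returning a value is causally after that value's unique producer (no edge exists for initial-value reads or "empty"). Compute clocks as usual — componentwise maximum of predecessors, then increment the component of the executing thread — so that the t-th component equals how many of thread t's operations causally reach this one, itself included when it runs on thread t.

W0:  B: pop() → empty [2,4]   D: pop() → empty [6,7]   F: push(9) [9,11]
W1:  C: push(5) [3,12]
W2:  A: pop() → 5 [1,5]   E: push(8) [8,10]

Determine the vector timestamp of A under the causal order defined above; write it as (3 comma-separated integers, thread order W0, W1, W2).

(0, 1, 1)

root op C, invoked 3: fresh clock plus W1's own tick → (0, 1, 0)
root op B, invoked 2: fresh clock plus W0's own tick → (1, 0, 0)
A (invocation 1): componentwise max over VC(C)=(0, 1, 0), +1 at W2, giving (0, 1, 1)
D (invocation 6): componentwise max over VC(B)=(1, 0, 0), +1 at W0, giving (2, 0, 0)
E (invocation 8): componentwise max over VC(A)=(0, 1, 1), +1 at W2, giving (0, 1, 2)
F (invocation 9): componentwise max over VC(D)=(2, 0, 0), +1 at W0, giving (3, 0, 0)
target: VC(A) = (0, 1, 1)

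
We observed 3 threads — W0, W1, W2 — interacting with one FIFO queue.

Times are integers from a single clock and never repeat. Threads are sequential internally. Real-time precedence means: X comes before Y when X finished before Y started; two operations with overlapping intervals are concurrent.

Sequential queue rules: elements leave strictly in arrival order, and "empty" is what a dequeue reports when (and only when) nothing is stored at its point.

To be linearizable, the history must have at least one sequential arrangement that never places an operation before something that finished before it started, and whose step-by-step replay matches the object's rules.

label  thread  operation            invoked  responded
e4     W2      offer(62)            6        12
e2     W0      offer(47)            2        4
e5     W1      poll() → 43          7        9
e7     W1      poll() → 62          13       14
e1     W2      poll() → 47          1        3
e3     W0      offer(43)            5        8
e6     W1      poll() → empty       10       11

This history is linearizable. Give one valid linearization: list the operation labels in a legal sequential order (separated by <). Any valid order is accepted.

after step 1 (e2 offer(47)): queue <47>
after step 2 (e1 poll() → 47): queue <>
after step 3 (e3 offer(43)): queue <43>
after step 4 (e5 poll() → 43): queue <>
after step 5 (e6 poll() → empty): queue <>
after step 6 (e4 offer(62)): queue <62>
after step 7 (e7 poll() → 62): queue <>

e2 < e1 < e3 < e5 < e6 < e4 < e7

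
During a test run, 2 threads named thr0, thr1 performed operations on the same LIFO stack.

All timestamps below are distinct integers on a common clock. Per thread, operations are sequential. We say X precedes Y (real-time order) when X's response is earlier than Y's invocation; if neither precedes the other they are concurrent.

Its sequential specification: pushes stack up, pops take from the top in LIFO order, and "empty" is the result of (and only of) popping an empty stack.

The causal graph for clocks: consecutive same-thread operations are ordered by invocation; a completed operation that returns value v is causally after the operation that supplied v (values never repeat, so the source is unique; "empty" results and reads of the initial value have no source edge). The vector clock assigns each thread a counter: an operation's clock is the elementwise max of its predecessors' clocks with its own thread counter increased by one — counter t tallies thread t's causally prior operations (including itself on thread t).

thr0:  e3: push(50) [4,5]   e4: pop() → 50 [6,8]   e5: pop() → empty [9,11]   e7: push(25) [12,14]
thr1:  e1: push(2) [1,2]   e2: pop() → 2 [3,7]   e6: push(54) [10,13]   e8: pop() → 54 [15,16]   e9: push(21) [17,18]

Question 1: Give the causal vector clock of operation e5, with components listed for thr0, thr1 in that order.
e1, invoked 1, has no incoming edges; only thr1's bump applies → (0, 1)
e3, invoked 4, has no incoming edges; only thr0's bump applies → (1, 0)
e2, invoked 3, takes VC(e1)=(0, 1) under max, adds 1 for thr1 → (0, 2)
e4, invoked 6, takes VC(e3)=(1, 0) under max, adds 1 for thr0 → (2, 0)
e6, invoked 10, takes VC(e2)=(0, 2) under max, adds 1 for thr1 → (0, 3)
e5, invoked 9, takes VC(e4)=(2, 0) under max, adds 1 for thr0 → (3, 0)
e8, invoked 15, takes VC(e6)=(0, 3) under max, adds 1 for thr1 → (0, 4)
e7, invoked 12, takes VC(e5)=(3, 0) under max, adds 1 for thr0 → (4, 0)
e9, invoked 17, takes VC(e8)=(0, 4) under max, adds 1 for thr1 → (0, 5)
target: VC(e5) = (3, 0)

(3, 0)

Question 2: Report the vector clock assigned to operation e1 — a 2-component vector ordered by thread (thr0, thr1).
e1 (invocation 1): nothing precedes it; thr1's component alone gives (0, 1)
e3 (invocation 4): nothing precedes it; thr0's component alone gives (1, 0)
merge at e2 (invoked 3): VC(e1)=(0, 1), own-thread bump on thr1 → (0, 2)
merge at e4 (invoked 6): VC(e3)=(1, 0), own-thread bump on thr0 → (2, 0)
merge at e6 (invoked 10): VC(e2)=(0, 2), own-thread bump on thr1 → (0, 3)
merge at e5 (invoked 9): VC(e4)=(2, 0), own-thread bump on thr0 → (3, 0)
merge at e8 (invoked 15): VC(e6)=(0, 3), own-thread bump on thr1 → (0, 4)
merge at e7 (invoked 12): VC(e5)=(3, 0), own-thread bump on thr0 → (4, 0)
merge at e9 (invoked 17): VC(e8)=(0, 4), own-thread bump on thr1 → (0, 5)
target: VC(e1) = (0, 1)

(0, 1)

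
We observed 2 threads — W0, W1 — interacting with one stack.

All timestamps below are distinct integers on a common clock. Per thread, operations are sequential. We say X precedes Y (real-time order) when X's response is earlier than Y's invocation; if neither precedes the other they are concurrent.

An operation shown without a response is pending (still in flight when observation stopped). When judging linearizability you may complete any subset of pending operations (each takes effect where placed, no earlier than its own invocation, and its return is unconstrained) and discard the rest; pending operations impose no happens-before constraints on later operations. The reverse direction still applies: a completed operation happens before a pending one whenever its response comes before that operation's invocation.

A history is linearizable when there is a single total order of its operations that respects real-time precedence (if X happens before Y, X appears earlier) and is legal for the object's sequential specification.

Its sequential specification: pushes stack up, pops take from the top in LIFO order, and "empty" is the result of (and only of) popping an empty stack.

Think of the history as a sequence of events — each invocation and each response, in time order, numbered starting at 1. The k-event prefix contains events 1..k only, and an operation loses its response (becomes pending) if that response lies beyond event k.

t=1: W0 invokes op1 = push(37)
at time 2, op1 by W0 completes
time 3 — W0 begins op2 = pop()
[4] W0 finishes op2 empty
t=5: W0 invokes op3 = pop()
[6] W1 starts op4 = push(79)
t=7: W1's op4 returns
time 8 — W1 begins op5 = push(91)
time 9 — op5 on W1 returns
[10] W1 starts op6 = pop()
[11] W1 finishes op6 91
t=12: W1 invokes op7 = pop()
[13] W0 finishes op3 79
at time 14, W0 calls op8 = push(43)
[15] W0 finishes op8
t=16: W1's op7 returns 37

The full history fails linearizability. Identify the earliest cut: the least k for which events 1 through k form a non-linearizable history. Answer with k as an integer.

4

events 1..3 are linearizable, e.g. via op1:
step 1: op1 push(37) — stack <37>
once event 4 joins (op2's response, time 4), exhaustive search finds no witness
take op1, op2: step 2 already fails, because op2 pop() → empty cannot occur there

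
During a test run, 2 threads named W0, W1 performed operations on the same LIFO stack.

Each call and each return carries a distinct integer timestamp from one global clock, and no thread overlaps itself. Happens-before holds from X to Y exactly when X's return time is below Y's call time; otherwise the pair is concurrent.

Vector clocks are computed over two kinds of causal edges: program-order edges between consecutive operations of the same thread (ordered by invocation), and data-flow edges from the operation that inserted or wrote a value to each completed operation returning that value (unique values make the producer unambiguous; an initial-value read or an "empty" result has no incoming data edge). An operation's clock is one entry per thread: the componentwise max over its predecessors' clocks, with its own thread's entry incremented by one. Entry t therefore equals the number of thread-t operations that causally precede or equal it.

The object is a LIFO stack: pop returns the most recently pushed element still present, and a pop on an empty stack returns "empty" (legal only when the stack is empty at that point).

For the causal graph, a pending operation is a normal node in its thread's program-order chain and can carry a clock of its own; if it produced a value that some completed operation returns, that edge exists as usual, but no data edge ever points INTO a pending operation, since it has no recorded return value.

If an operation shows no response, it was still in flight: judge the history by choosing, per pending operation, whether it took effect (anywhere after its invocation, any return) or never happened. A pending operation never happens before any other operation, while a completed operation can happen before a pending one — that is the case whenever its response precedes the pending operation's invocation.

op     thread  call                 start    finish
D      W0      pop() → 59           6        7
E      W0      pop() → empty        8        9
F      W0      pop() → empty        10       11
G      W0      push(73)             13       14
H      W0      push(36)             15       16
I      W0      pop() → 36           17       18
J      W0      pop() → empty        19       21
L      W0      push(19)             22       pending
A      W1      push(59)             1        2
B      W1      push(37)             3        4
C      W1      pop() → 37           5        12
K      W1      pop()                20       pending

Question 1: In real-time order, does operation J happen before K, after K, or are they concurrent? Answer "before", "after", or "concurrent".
J spans [19,21], K spans [20,…)
the intervals overlap in both directions

concurrent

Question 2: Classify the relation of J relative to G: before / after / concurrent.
J spans [19,21], G spans [13,14]
resp(G)=14 < inv(J)=19

after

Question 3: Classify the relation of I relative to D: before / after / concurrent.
I spans [17,18], D spans [6,7]
resp(D)=7 < inv(I)=17

after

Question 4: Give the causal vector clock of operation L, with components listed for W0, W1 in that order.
A, invoked 1, has no incoming edges; only W1's bump applies → (0, 1)
merge at B (invoked 3): VC(A)=(0, 1), own-thread bump on W1 → (0, 2)
merge at D (invoked 6): VC(A)=(0, 1), own-thread bump on W0 → (1, 1)
merge at C (invoked 5): VC(B)=(0, 2), own-thread bump on W1 → (0, 3)
merge at E (invoked 8): VC(D)=(1, 1), own-thread bump on W0 → (2, 1)
merge at K (invoked 20): VC(C)=(0, 3), own-thread bump on W1 → (0, 4)
merge at F (invoked 10): VC(E)=(2, 1), own-thread bump on W0 → (3, 1)
merge at G (invoked 13): VC(F)=(3, 1), own-thread bump on W0 → (4, 1)
merge at H (invoked 15): VC(G)=(4, 1), own-thread bump on W0 → (5, 1)
merge at I (invoked 17): VC(H)=(5, 1), own-thread bump on W0 → (6, 1)
merge at J (invoked 19): VC(I)=(6, 1), own-thread bump on W0 → (7, 1)
merge at L (invoked 22): VC(J)=(7, 1), own-thread bump on W0 → (8, 1)
target: VC(L) = (8, 1)

(8, 1)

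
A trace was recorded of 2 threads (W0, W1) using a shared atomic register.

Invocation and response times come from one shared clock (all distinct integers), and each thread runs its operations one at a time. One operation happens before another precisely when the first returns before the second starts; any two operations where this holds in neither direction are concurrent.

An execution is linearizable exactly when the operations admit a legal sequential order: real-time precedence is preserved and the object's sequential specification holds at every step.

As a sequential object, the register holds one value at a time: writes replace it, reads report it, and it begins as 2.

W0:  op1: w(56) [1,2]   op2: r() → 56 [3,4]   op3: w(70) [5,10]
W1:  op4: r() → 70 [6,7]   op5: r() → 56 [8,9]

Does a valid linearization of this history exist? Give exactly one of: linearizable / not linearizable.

not linearizable

the violation lands at event 9, op5's response at time 9: events 1..8 linearize, events 1..9 do not
the sole real-time-consistent order of 4 completed operations fails the atomic register replay
every completion of the 1 pending operation (op3) was checked; none linearizes
one such order, op1, op2, op4, op5 (pending dropped), breaks at step 3 where op4 r() → 70 is illegal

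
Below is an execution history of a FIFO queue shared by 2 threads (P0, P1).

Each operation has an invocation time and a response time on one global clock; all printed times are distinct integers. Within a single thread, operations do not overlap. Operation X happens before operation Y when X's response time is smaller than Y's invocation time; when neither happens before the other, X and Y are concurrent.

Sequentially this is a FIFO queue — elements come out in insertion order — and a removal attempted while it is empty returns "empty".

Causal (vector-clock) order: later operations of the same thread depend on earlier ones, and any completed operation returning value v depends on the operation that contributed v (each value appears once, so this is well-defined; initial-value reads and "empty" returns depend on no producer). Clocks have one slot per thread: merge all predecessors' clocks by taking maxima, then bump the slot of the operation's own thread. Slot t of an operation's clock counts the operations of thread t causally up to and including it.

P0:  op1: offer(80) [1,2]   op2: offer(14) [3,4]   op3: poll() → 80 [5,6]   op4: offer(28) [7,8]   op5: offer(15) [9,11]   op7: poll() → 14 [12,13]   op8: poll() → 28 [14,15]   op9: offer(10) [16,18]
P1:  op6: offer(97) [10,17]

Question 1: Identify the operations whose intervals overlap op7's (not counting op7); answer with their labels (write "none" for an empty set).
op6

concurrent with op7 ([12,13]): every op whose interval crosses 12..13
op1 [1,2]: before
op2 [3,4]: before
op3 [5,6]: before
op4 [7,8]: before
op5 [9,11]: before
op6 [10,17]: concurrent
op8 [14,15]: after
op9 [16,18]: after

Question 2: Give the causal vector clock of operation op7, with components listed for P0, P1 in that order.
(6, 0)

VC(op6, invoked at 10): no causal predecessors; +1 on P1 → (0, 1)
VC(op1, invoked at 1): no causal predecessors; +1 on P0 → (1, 0)
VC(op2, invoked at 3): max of VC(op1)=(1, 0), then +1 on thread P0 → (2, 0)
VC(op3, invoked at 5): max of VC(op1)=(1, 0), VC(op2)=(2, 0), then +1 on thread P0 → (3, 0)
VC(op4, invoked at 7): max of VC(op3)=(3, 0), then +1 on thread P0 → (4, 0)
VC(op5, invoked at 9): max of VC(op4)=(4, 0), then +1 on thread P0 → (5, 0)
VC(op7, invoked at 12): max of VC(op2)=(2, 0), VC(op5)=(5, 0), then +1 on thread P0 → (6, 0)
VC(op8, invoked at 14): max of VC(op4)=(4, 0), VC(op7)=(6, 0), then +1 on thread P0 → (7, 0)
VC(op9, invoked at 16): max of VC(op8)=(7, 0), then +1 on thread P0 → (8, 0)
target: VC(op7) = (6, 0)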